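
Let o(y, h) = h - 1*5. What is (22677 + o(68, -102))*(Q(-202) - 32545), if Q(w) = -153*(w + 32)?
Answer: -147494950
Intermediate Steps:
o(y, h) = -5 + h (o(y, h) = h - 5 = -5 + h)
Q(w) = -4896 - 153*w (Q(w) = -153*(32 + w) = -4896 - 153*w)
(22677 + o(68, -102))*(Q(-202) - 32545) = (22677 + (-5 - 102))*((-4896 - 153*(-202)) - 32545) = (22677 - 107)*((-4896 + 30906) - 32545) = 22570*(26010 - 32545) = 22570*(-6535) = -147494950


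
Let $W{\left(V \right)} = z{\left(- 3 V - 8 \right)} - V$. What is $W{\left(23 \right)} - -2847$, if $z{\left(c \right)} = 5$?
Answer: $2829$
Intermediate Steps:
$W{\left(V \right)} = 5 - V$
$W{\left(23 \right)} - -2847 = \left(5 - 23\right) - -2847 = \left(5 - 23\right) + 2847 = -18 + 2847 = 2829$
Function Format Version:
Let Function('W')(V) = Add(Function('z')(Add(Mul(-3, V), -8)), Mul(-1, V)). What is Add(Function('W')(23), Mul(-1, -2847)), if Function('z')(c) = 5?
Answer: 2829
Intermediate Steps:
Function('W')(V) = Add(5, Mul(-1, V))
Add(Function('W')(23), Mul(-1, -2847)) = Add(Add(5, Mul(-1, 23)), Mul(-1, -2847)) = Add(Add(5, -23), 2847) = Add(-18, 2847) = 2829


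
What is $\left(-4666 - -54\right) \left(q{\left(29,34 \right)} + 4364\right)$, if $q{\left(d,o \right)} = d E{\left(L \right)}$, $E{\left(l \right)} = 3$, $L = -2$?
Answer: $-20528012$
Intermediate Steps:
$q{\left(d,o \right)} = 3 d$ ($q{\left(d,o \right)} = d 3 = 3 d$)
$\left(-4666 - -54\right) \left(q{\left(29,34 \right)} + 4364\right) = \left(-4666 - -54\right) \left(3 \cdot 29 + 4364\right) = \left(-4666 + \left(-30 + 84\right)\right) \left(87 + 4364\right) = \left(-4666 + 54\right) 4451 = \left(-4612\right) 4451 = -20528012$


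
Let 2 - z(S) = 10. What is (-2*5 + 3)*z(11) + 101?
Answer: 157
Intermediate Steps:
z(S) = -8 (z(S) = 2 - 1*10 = 2 - 10 = -8)
(-2*5 + 3)*z(11) + 101 = (-2*5 + 3)*(-8) + 101 = (-10 + 3)*(-8) + 101 = -7*(-8) + 101 = 56 + 101 = 157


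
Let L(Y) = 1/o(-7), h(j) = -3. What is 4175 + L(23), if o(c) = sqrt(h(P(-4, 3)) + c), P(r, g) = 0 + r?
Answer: 4175 - I*sqrt(10)/10 ≈ 4175.0 - 0.31623*I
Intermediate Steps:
P(r, g) = r
o(c) = sqrt(-3 + c)
L(Y) = -I*sqrt(10)/10 (L(Y) = 1/(sqrt(-3 - 7)) = 1/(sqrt(-10)) = 1/(I*sqrt(10)) = -I*sqrt(10)/10)
4175 + L(23) = 4175 - I*sqrt(10)/10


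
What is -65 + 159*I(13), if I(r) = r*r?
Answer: 26806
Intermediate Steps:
I(r) = r²
-65 + 159*I(13) = -65 + 159*13² = -65 + 159*169 = -65 + 26871 = 26806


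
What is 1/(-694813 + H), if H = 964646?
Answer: 1/269833 ≈ 3.7060e-6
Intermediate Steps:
1/(-694813 + H) = 1/(-694813 + 964646) = 1/269833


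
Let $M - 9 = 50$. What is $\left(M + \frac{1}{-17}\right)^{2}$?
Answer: $\frac{1004004}{289} \approx 3474.1$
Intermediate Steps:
$M = 59$ ($M = 9 + 50 = 59$)
$\left(M + \frac{1}{-17}\right)^{2} = \left(59 + \frac{1}{-17}\right)^{2} = \left(59 - \frac{1}{17}\right)^{2} = \left(\frac{1002}{17}\right)^{2} = \frac{1004004}{289}$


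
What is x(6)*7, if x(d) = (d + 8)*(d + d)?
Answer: 1176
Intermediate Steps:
x(d) = 2*d*(8 + d) (x(d) = (8 + d)*(2*d) = 2*d*(8 + d))
x(6)*7 = (2*6*(8 + 6))*7 = (2*6*14)*7 = 168*7 = 1176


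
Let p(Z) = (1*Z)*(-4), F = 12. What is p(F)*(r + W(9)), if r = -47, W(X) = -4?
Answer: 2448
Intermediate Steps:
p(Z) = -4*Z (p(Z) = Z*(-4) = -4*Z)
p(F)*(r + W(9)) = (-4*12)*(-47 - 4) = -48*(-51) = 2448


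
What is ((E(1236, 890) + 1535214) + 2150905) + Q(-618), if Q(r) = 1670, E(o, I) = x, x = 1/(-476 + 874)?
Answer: 1467740023/398 ≈ 3.6878e+6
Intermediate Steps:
x = 1/398 ≈ 0.0025126
E(o, I) = 1/398
((E(1236, 890) + 1535214) + 2150905) + Q(-618) = ((1/398 + 1535214) + 2150905) + 1670 = (611015173/398 + 2150905) + 1670 = 1467075363/398 + 1670 = 1467740023/398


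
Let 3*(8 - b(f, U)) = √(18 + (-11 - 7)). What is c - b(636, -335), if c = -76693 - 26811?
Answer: -103512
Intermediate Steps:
b(f, U) = 8 (b(f, U) = 8 - √(18 + (-11 - 7))/3 = 8 - √(18 - 18)/3 = 8 - √0/3 = 8 - ⅓*0 = 8 + 0 = 8)
c = -103504
c - b(636, -335) = -103504 - 1*8 = -103504 - 8 = -103512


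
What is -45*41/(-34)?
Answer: 1845/34 ≈ 54.265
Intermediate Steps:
-45*41/(-34) = -1845*(-1/34) = 1845/34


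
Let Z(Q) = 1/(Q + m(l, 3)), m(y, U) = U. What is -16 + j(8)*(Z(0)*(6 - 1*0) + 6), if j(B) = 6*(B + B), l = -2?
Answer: 752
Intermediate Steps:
Z(Q) = 1/(3 + Q) (Z(Q) = 1/(Q + 3) = 1/(3 + Q))
j(B) = 12*B (j(B) = 6*(2*B) = 12*B)
-16 + j(8)*(Z(0)*(6 - 1*0) + 6) = -16 + (12*8)*((6 - 1*0)/(3 + 0) + 6) = -16 + 96*((6 + 0)/3 + 6) = -16 + 96*((⅓)*6 + 6) = -16 + 96*(2 + 6) = -16 + 96*8 = -16 + 768 = 752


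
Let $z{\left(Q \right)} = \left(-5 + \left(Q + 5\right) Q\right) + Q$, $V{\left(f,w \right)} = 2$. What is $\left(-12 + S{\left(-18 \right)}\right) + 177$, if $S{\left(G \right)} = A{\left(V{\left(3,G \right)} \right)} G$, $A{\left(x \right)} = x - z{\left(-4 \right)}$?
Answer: $-105$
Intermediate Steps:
$z{\left(Q \right)} = -5 + Q + Q \left(5 + Q\right)$ ($z{\left(Q \right)} = \left(-5 + \left(5 + Q\right) Q\right) + Q = \left(-5 + Q \left(5 + Q\right)\right) + Q = -5 + Q + Q \left(5 + Q\right)$)
$A{\left(x \right)} = 13 + x$ ($A{\left(x \right)} = x - \left(-5 + \left(-4\right)^{2} + 6 \left(-4\right)\right) = x - \left(-5 + 16 - 24\right) = x - -13 = x + 13 = 13 + x$)
$S{\left(G \right)} = 15 G$ ($S{\left(G \right)} = \left(13 + 2\right) G = 15 G$)
$\left(-12 + S{\left(-18 \right)}\right) + 177 = \left(-12 + 15 \left(-18\right)\right) + 177 = \left(-12 - 270\right) + 177 = -282 + 177 = -105$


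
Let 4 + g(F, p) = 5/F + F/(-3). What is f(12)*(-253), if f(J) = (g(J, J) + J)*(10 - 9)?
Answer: -13409/12 ≈ -1117.4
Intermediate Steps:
g(F, p) = -4 + 5/F - F/3 (g(F, p) = -4 + (5/F + F/(-3)) = -4 + (5/F + F*(-⅓)) = -4 + (5/F - F/3) = -4 + 5/F - F/3)
f(J) = -4 + 5/J + 2*J/3 (f(J) = ((-4 + 5/J - J/3) + J)*(10 - 9) = (-4 + 5/J + 2*J/3)*1 = -4 + 5/J + 2*J/3)
f(12)*(-253) = (-4 + 5/12 + (⅔)*12)*(-253) = (-4 + 5*(1/12) + 8)*(-253) = (-4 + 5/12 + 8)*(-253) = (53/12)*(-253) = -13409/12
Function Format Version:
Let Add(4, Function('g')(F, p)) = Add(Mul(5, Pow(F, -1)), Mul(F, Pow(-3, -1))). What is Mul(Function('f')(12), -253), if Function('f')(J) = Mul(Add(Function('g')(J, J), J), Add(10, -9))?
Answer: Rational(-13409, 12) ≈ -1117.4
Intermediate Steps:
Function('g')(F, p) = Add(-4, Mul(5, Pow(F, -1)), Mul(Rational(-1, 3), F)) (Function('g')(F, p) = Add(-4, Add(Mul(5, Pow(F, -1)), Mul(F, Pow(-3, -1)))) = Add(-4, Add(Mul(5, Pow(F, -1)), Mul(F, Rational(-1, 3)))) = Add(-4, Add(Mul(5, Pow(F, -1)), Mul(Rational(-1, 3), F))) = Add(-4, Mul(5, Pow(F, -1)), Mul(Rational(-1, 3), F)))
Function('f')(J) = Add(-4, Mul(5, Pow(J, -1)), Mul(Rational(2, 3), J)) (Function('f')(J) = Mul(Add(Add(-4, Mul(5, Pow(J, -1)), Mul(Rational(-1, 3), J)), J), Add(10, -9)) = Mul(Add(-4, Mul(5, Pow(J, -1)), Mul(Rational(2, 3), J)), 1) = Add(-4, Mul(5, Pow(J, -1)), Mul(Rational(2, 3), J)))
Mul(Function('f')(12), -253) = Mul(Add(-4, Mul(5, Pow(12, -1)), Mul(Rational(2, 3), 12)), -253) = Mul(Add(-4, Mul(5, Rational(1, 12)), 8), -253) = Mul(Add(-4, Rational(5, 12), 8), -253) = Mul(Rational(53, 12), -253) = Rational(-13409, 12)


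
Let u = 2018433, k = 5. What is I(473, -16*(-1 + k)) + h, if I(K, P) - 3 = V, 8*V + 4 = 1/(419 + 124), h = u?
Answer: 8768083813/4344 ≈ 2.0184e+6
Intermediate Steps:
h = 2018433
V = -2171/4344 (V = -½ + 1/(8*(419 + 124)) = -½ + (⅛)/543 = -½ + (⅛)*(1/543) = -½ + 1/4344 = -2171/4344 ≈ -0.49977)
I(K, P) = 10861/4344 (I(K, P) = 3 - 2171/4344 = 10861/4344)
I(473, -16*(-1 + k)) + h = 10861/4344 + 2018433 = 8768083813/4344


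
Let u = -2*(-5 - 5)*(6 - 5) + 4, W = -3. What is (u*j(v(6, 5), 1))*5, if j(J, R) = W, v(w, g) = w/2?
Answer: -360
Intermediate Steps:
v(w, g) = w/2 (v(w, g) = w*(1/2) = w/2)
j(J, R) = -3
u = 24 (u = -(-20) + 4 = -2*(-10) + 4 = 20 + 4 = 24)
(u*j(v(6, 5), 1))*5 = (24*(-3))*5 = -72*5 = -360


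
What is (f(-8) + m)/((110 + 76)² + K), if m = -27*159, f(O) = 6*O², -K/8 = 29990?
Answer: 3909/205324 ≈ 0.019038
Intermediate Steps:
K = -239920 (K = -8*29990 = -239920)
m = -4293
(f(-8) + m)/((110 + 76)² + K) = (6*(-8)² - 4293)/((110 + 76)² - 239920) = (6*64 - 4293)/(186² - 239920) = (384 - 4293)/(34596 - 239920) = -3909/(-205324) = -3909*(-1/205324) = 3909/205324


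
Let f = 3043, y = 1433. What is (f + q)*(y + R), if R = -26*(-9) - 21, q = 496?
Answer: 5825194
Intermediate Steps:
R = 213 (R = 234 - 21 = 213)
(f + q)*(y + R) = (3043 + 496)*(1433 + 213) = 3539*1646 = 5825194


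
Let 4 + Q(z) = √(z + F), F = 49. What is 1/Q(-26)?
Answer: 4/7 + √23/7 ≈ 1.2565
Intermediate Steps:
Q(z) = -4 + √(49 + z) (Q(z) = -4 + √(z + 49) = -4 + √(49 + z))
1/Q(-26) = 1/(-4 + √(49 - 26)) = 1/(-4 + √23)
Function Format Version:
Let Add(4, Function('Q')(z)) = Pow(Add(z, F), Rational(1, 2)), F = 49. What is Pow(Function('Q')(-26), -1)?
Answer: Add(Rational(4, 7), Mul(Rational(1, 7), Pow(23, Rational(1, 2)))) ≈ 1.2565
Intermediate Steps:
Function('Q')(z) = Add(-4, Pow(Add(49, z), Rational(1, 2))) (Function('Q')(z) = Add(-4, Pow(Add(z, 49), Rational(1, 2))) = Add(-4, Pow(Add(49, z), Rational(1, 2))))
Pow(Function('Q')(-26), -1) = Pow(Add(-4, Pow(Add(49, -26), Rational(1, 2))), -1) = Pow(Add(-4, Pow(23, Rational(1, 2))), -1)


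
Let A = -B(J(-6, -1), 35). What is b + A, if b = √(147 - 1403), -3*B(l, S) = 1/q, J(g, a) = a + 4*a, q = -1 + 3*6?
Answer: 1/51 + 2*I*√314 ≈ 0.019608 + 35.44*I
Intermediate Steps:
q = 17 (q = -1 + 18 = 17)
J(g, a) = 5*a
B(l, S) = -1/51 (B(l, S) = -⅓/17 = -⅓*1/17 = -1/51)
b = 2*I*√314 (b = √(-1256) = 2*I*√314 ≈ 35.44*I)
A = 1/51 (A = -1*(-1/51) = 1/51 ≈ 0.019608)
b + A = 2*I*√314 + 1/51 = 1/51 + 2*I*√314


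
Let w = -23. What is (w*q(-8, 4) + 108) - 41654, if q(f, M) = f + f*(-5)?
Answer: -42282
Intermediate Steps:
q(f, M) = -4*f (q(f, M) = f - 5*f = -4*f)
(w*q(-8, 4) + 108) - 41654 = (-(-92)*(-8) + 108) - 41654 = (-23*32 + 108) - 41654 = (-736 + 108) - 41654 = -628 - 41654 = -42282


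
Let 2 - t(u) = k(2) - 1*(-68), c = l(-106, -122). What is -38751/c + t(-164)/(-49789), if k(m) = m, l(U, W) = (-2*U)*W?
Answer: 1931132291/1287742696 ≈ 1.4996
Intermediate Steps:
l(U, W) = -2*U*W
c = -25864 (c = -2*(-106)*(-122) = -25864)
t(u) = -68 (t(u) = 2 - (2 - 1*(-68)) = 2 - (2 + 68) = 2 - 1*70 = 2 - 70 = -68)
-38751/c + t(-164)/(-49789) = -38751/(-25864) - 68/(-49789) = -38751*(-1/25864) - 68*(-1/49789) = 38751/25864 + 68/49789 = 1931132291/1287742696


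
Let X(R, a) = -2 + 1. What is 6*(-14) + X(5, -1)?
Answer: -85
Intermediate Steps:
X(R, a) = -1
6*(-14) + X(5, -1) = 6*(-14) - 1 = -84 - 1 = -85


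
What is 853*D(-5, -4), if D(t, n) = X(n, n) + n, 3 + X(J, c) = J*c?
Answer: 7677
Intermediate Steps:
X(J, c) = -3 + J*c
D(t, n) = -3 + n + n**2 (D(t, n) = (-3 + n*n) + n = (-3 + n**2) + n = -3 + n + n**2)
853*D(-5, -4) = 853*(-3 - 4 + (-4)**2) = 853*(-3 - 4 + 16) = 853*9 = 7677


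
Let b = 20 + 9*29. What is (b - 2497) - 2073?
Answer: -4289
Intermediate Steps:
b = 281 (b = 20 + 261 = 281)
(b - 2497) - 2073 = (281 - 2497) - 2073 = -2216 - 2073 = -4289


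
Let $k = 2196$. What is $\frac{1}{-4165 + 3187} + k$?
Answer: $\frac{2147687}{978} \approx 2196.0$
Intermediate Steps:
$\frac{1}{-4165 + 3187} + k = \frac{1}{-4165 + 3187} + 2196 = \frac{1}{-978} + 2196 = - \frac{1}{978} + 2196 = \frac{2147687}{978}$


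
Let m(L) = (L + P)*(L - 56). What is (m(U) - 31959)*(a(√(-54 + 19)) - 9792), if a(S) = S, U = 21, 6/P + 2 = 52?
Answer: 1600903872/5 - 163491*I*√35/5 ≈ 3.2018e+8 - 1.9345e+5*I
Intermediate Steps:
P = 3/25 (P = 6/(-2 + 52) = 6/50 = 6*(1/50) = 3/25 ≈ 0.12000)
m(L) = (-56 + L)*(3/25 + L) (m(L) = (L + 3/25)*(L - 56) = (3/25 + L)*(-56 + L) = (-56 + L)*(3/25 + L))
(m(U) - 31959)*(a(√(-54 + 19)) - 9792) = ((-168/25 + 21² - 1397/25*21) - 31959)*(√(-54 + 19) - 9792) = ((-168/25 + 441 - 29337/25) - 31959)*(√(-35) - 9792) = (-3696/5 - 31959)*(I*√35 - 9792) = -163491*(-9792 + I*√35)/5 = 1600903872/5 - 163491*I*√35/5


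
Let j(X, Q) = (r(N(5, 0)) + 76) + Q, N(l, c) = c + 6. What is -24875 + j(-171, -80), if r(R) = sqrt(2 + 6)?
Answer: -24879 + 2*sqrt(2) ≈ -24876.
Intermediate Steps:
N(l, c) = 6 + c
r(R) = 2*sqrt(2) (r(R) = sqrt(8) = 2*sqrt(2))
j(X, Q) = 76 + Q + 2*sqrt(2) (j(X, Q) = (2*sqrt(2) + 76) + Q = (76 + 2*sqrt(2)) + Q = 76 + Q + 2*sqrt(2))
-24875 + j(-171, -80) = -24875 + (76 - 80 + 2*sqrt(2)) = -24875 + (-4 + 2*sqrt(2)) = -24879 + 2*sqrt(2)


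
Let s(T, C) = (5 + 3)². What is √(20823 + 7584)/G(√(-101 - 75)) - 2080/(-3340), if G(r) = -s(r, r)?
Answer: 104/167 - √28407/64 ≈ -2.0107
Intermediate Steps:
s(T, C) = 64 (s(T, C) = 8² = 64)
G(r) = -64 (G(r) = -1*64 = -64)
√(20823 + 7584)/G(√(-101 - 75)) - 2080/(-3340) = √(20823 + 7584)/(-64) - 2080/(-3340) = √28407*(-1/64) - 2080*(-1/3340) = -√28407/64 + 104/167 = 104/167 - √28407/64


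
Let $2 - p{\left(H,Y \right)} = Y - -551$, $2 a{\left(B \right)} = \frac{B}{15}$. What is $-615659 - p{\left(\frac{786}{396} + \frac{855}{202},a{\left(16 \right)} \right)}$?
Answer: $- \frac{9226642}{15} \approx -6.1511 \cdot 10^{5}$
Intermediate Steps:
$a{\left(B \right)} = \frac{B}{30}$ ($a{\left(B \right)} = \frac{B \frac{1}{15}}{2} = \frac{\frac{1}{15} B}{2} = \frac{B}{30}$)
$p{\left(H,Y \right)} = -549 - Y$ ($p{\left(H,Y \right)} = 2 - \left(Y - -551\right) = 2 - \left(Y + 551\right) = 2 - \left(551 + Y\right) = -549 - Y$)
$-615659 - p{\left(\frac{786}{396} + \frac{855}{202},a{\left(16 \right)} \right)} = -615659 - \left(-549 - \frac{1}{30} \cdot 16\right) = -615659 - \left(-549 - \frac{8}{15}\right) = -615659 - - \frac{8243}{15} = -615659 + \frac{8243}{15} = - \frac{9226642}{15}$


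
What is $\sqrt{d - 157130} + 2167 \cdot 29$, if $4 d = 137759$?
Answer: $62843 + \frac{3 i \sqrt{54529}}{2} \approx 62843.0 + 350.27 i$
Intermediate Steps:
$d = \frac{137759}{4}$ ($d = \frac{1}{4} \cdot 137759 = \frac{137759}{4} \approx 34440.0$)
$\sqrt{d - 157130} + 2167 \cdot 29 = \sqrt{\frac{137759}{4} - 157130} + 2167 \cdot 29 = \sqrt{- \frac{490761}{4}} + 62843 = \frac{3 i \sqrt{54529}}{2} + 62843 = 62843 + \frac{3 i \sqrt{54529}}{2}$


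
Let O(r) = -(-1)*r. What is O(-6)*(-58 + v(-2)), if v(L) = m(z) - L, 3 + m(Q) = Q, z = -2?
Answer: 366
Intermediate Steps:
m(Q) = -3 + Q
O(r) = r
v(L) = -5 - L (v(L) = (-3 - 2) - L = -5 - L)
O(-6)*(-58 + v(-2)) = -6*(-58 + (-5 - 1*(-2))) = -6*(-58 + (-5 + 2)) = -6*(-58 - 3) = -6*(-61) = 366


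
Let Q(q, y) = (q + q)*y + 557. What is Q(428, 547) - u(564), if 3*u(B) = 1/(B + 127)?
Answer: 971799596/2073 ≈ 4.6879e+5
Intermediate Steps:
u(B) = 1/(3*(127 + B)) (u(B) = 1/(3*(B + 127)) = 1/(3*(127 + B)))
Q(q, y) = 557 + 2*q*y (Q(q, y) = (2*q)*y + 557 = 2*q*y + 557 = 557 + 2*q*y)
Q(428, 547) - u(564) = (557 + 2*428*547) - 1/(3*(127 + 564)) = (557 + 468232) - 1/(3*691) = 468789 - 1/(3*691) = 468789 - 1*1/2073 = 468789 - 1/2073 = 971799596/2073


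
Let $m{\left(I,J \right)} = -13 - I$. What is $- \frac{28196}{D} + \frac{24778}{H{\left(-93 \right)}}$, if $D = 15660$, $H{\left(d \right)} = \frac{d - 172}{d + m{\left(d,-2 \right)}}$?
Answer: $\frac{50368333}{41499} \approx 1213.7$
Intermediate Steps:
$H{\left(d \right)} = \frac{172}{13} - \frac{d}{13}$ ($H{\left(d \right)} = \frac{d - 172}{d - \left(13 + d\right)} = \frac{-172 + d}{-13} = \left(-172 + d\right) \left(- \frac{1}{13}\right) = \frac{172}{13} - \frac{d}{13}$)
$- \frac{28196}{D} + \frac{24778}{H{\left(-93 \right)}} = - \frac{28196}{15660} + \frac{24778}{\frac{172}{13} - - \frac{93}{13}} = \left(-28196\right) \frac{1}{15660} + \frac{24778}{\frac{172}{13} + \frac{93}{13}} = - \frac{7049}{3915} + \frac{24778}{\frac{265}{13}} = - \frac{7049}{3915} + 24778 \cdot \frac{13}{265} = - \frac{7049}{3915} + \frac{322114}{265} = \frac{50368333}{41499}$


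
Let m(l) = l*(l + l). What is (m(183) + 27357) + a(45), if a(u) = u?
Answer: 94380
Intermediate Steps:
m(l) = 2*l² (m(l) = l*(2*l) = 2*l²)
(m(183) + 27357) + a(45) = (2*183² + 27357) + 45 = (2*33489 + 27357) + 45 = (66978 + 27357) + 45 = 94335 + 45 = 94380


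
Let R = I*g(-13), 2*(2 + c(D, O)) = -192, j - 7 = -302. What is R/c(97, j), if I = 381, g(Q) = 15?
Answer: -5715/98 ≈ -58.316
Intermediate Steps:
j = -295 (j = 7 - 302 = -295)
c(D, O) = -98 (c(D, O) = -2 + (1/2)*(-192) = -2 - 96 = -98)
R = 5715 (R = 381*15 = 5715)
R/c(97, j) = 5715/(-98) = 5715*(-1/98) = -5715/98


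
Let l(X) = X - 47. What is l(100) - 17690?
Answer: -17637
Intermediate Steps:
l(X) = -47 + X
l(100) - 17690 = (-47 + 100) - 17690 = 53 - 17690 = -17637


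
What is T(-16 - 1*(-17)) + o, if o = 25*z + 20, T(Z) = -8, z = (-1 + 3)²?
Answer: 112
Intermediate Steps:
z = 4 (z = 2² = 4)
o = 120 (o = 25*4 + 20 = 100 + 20 = 120)
T(-16 - 1*(-17)) + o = -8 + 120 = 112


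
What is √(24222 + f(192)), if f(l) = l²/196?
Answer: √1196094/7 ≈ 156.24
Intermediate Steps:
f(l) = l²/196 (f(l) = l²*(1/196) = l²/196)
√(24222 + f(192)) = √(24222 + (1/196)*192²) = √(24222 + (1/196)*36864) = √(24222 + 9216/49) = √(1196094/49) = √1196094/7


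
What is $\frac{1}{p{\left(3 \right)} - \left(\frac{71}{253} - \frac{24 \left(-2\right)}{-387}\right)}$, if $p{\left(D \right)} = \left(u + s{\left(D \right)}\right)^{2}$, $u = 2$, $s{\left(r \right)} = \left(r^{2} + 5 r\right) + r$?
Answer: $\frac{32637}{27442606} \approx 0.0011893$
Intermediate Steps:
$s{\left(r \right)} = r^{2} + 6 r$
$p{\left(D \right)} = \left(2 + D \left(6 + D\right)\right)^{2}$
$\frac{1}{p{\left(3 \right)} - \left(\frac{71}{253} - \frac{24 \left(-2\right)}{-387}\right)} = \frac{1}{\left(2 + 3 \left(6 + 3\right)\right)^{2} - \left(\frac{71}{253} - \frac{24 \left(-2\right)}{-387}\right)} = \frac{1}{\left(2 + 3 \cdot 9\right)^{2} - \frac{5111}{32637}} = \frac{1}{\left(2 + 27\right)^{2} + \left(- \frac{71}{253} + \frac{16}{129}\right)} = \frac{1}{29^{2} - \frac{5111}{32637}} = \frac{1}{841 - \frac{5111}{32637}} = \frac{1}{\frac{27442606}{32637}} = \frac{32637}{27442606}$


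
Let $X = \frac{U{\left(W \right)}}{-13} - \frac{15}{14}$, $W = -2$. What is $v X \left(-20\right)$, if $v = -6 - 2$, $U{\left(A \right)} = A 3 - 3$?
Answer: $- \frac{5520}{91} \approx -60.659$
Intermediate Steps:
$U{\left(A \right)} = -3 + 3 A$ ($U{\left(A \right)} = 3 A - 3 = -3 + 3 A$)
$v = -8$ ($v = -6 - 2 = -8$)
$X = - \frac{69}{182}$ ($X = \frac{-3 + 3 \left(-2\right)}{-13} - \frac{15}{14} = \left(-3 - 6\right) \left(- \frac{1}{13}\right) - \frac{15}{14} = \left(-9\right) \left(- \frac{1}{13}\right) - \frac{15}{14} = \frac{9}{13} - \frac{15}{14} = - \frac{69}{182} \approx -0.37912$)
$v X \left(-20\right) = \left(-8\right) \left(- \frac{69}{182}\right) \left(-20\right) = \frac{276}{91} \left(-20\right) = - \frac{5520}{91}$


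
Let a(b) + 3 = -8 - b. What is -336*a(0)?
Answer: 3696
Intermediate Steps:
a(b) = -11 - b (a(b) = -3 + (-8 - b) = -11 - b)
-336*a(0) = -336*(-11 - 1*0) = -336*(-11 + 0) = -336*(-11) = 3696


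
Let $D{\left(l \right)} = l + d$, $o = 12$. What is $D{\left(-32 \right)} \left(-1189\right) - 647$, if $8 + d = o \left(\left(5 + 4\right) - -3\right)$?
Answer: $-124303$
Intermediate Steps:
$d = 136$ ($d = -8 + 12 \left(\left(5 + 4\right) - -3\right) = -8 + 12 \left(9 + 3\right) = -8 + 12 \cdot 12 = -8 + 144 = 136$)
$D{\left(l \right)} = 136 + l$ ($D{\left(l \right)} = l + 136 = 136 + l$)
$D{\left(-32 \right)} \left(-1189\right) - 647 = \left(136 - 32\right) \left(-1189\right) - 647 = 104 \left(-1189\right) - 647 = -123656 - 647 = -124303$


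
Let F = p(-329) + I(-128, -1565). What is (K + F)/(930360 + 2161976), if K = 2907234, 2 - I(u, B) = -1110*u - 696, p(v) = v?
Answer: 2765523/3092336 ≈ 0.89431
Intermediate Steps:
I(u, B) = 698 + 1110*u (I(u, B) = 2 - (-1110*u - 696) = 2 - (-696 - 1110*u) = 2 + (696 + 1110*u) = 698 + 1110*u)
F = -141711 (F = -329 + (698 + 1110*(-128)) = -329 + (698 - 142080) = -329 - 141382 = -141711)
(K + F)/(930360 + 2161976) = (2907234 - 141711)/(930360 + 2161976) = 2765523/3092336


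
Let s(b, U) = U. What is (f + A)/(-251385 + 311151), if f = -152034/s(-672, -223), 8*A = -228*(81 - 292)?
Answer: 995363/8885212 ≈ 0.11202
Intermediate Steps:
A = 12027/2 (A = (-228*(81 - 292))/8 = (-228*(-211))/8 = (⅛)*48108 = 12027/2 ≈ 6013.5)
f = 152034/223 (f = -152034/(-223) = -152034*(-1/223) = 152034/223 ≈ 681.77)
(f + A)/(-251385 + 311151) = (152034/223 + 12027/2)/(-251385 + 311151) = (2986089/446)/59766 = (2986089/446)*(1/59766) = 995363/8885212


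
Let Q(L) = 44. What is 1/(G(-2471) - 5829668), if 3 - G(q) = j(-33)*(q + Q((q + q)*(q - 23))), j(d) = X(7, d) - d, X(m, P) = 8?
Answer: -1/5730158 ≈ -1.7452e-7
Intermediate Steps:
j(d) = 8 - d
G(q) = -1801 - 41*q (G(q) = 3 - (8 - 1*(-33))*(q + 44) = 3 - (8 + 33)*(44 + q) = 3 - 41*(44 + q) = 3 - (1804 + 41*q) = 3 + (-1804 - 41*q) = -1801 - 41*q)
1/(G(-2471) - 5829668) = 1/((-1801 - 41*(-2471)) - 5829668) = 1/((-1801 + 101311) - 5829668) = 1/(99510 - 5829668) = 1/(-5730158) = -1/5730158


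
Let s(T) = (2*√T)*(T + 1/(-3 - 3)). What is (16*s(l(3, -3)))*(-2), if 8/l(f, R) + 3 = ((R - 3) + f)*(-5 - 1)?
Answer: -704*√30/225 ≈ -17.138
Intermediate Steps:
l(f, R) = 8/(15 - 6*R - 6*f) (l(f, R) = 8/(-3 + ((R - 3) + f)*(-5 - 1)) = 8/(-3 + ((-3 + R) + f)*(-6)) = 8/(-3 + (-3 + R + f)*(-6)) = 8/(-3 + (18 - 6*R - 6*f)) = 8/(15 - 6*R - 6*f))
s(T) = 2*√T*(-⅙ + T) (s(T) = (2*√T)*(T + 1/(-6)) = (2*√T)*(T - ⅙) = (2*√T)*(-⅙ + T) = 2*√T*(-⅙ + T))
(16*s(l(3, -3)))*(-2) = (16*(√(-8/(-15 + 6*(-3) + 6*3))*(-1 + 6*(-8/(-15 + 6*(-3) + 6*3)))/3))*(-2) = (16*(√(-8/(-15 - 18 + 18))*(-1 + 6*(-8/(-15 - 18 + 18)))/3))*(-2) = (16*(√(-8/(-15))*(-1 + 6*(-8/(-15)))/3))*(-2) = (16*(√(-8*(-1/15))*(-1 + 6*(-8*(-1/15)))/3))*(-2) = (16*(√(8/15)*(-1 + 6*(8/15))/3))*(-2) = (16*((2*√30/15)*(-1 + 16/5)/3))*(-2) = (16*((⅓)*(2*√30/15)*(11/5)))*(-2) = (16*(22*√30/225))*(-2) = (352*√30/225)*(-2) = -704*√30/225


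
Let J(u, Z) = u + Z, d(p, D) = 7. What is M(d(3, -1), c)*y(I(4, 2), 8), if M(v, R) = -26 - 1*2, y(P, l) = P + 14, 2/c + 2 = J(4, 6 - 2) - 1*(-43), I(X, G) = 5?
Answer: -532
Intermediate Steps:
J(u, Z) = Z + u
c = 2/49 (c = 2/(-2 + (((6 - 2) + 4) - 1*(-43))) = 2/(-2 + ((4 + 4) + 43)) = 2/(-2 + (8 + 43)) = 2/(-2 + 51) = 2/49 ≈ 0.040816)
y(P, l) = 14 + P
M(v, R) = -28 (M(v, R) = -26 - 2 = -28)
M(d(3, -1), c)*y(I(4, 2), 8) = -28*(14 + 5) = -28*19 = -532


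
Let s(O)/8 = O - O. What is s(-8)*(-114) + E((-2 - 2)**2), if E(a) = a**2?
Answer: 256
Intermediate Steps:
s(O) = 0 (s(O) = 8*(O - O) = 8*0 = 0)
s(-8)*(-114) + E((-2 - 2)**2) = 0*(-114) + ((-2 - 2)**2)**2 = 0 + ((-4)**2)**2 = 0 + 16**2 = 0 + 256 = 256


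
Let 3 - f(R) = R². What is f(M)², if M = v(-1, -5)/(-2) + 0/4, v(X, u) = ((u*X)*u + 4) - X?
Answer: 9409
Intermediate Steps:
v(X, u) = 4 - X + X*u² (v(X, u) = ((X*u)*u + 4) - X = (X*u² + 4) - X = (4 + X*u²) - X = 4 - X + X*u²)
M = 10 (M = (4 - 1*(-1) - 1*(-5)²)/(-2) + 0/4 = (4 + 1 - 1*25)*(-½) + 0*(¼) = (4 + 1 - 25)*(-½) + 0 = -20*(-½) + 0 = 10 + 0 = 10)
f(R) = 3 - R²
f(M)² = (3 - 1*10²)² = (3 - 1*100)² = (3 - 100)² = (-97)² = 9409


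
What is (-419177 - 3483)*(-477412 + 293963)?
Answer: 77536554340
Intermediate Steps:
(-419177 - 3483)*(-477412 + 293963) = -422660*(-183449) = 77536554340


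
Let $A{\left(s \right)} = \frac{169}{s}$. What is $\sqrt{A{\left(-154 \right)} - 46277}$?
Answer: $\frac{i \sqrt{1097531358}}{154} \approx 215.12 i$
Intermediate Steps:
$\sqrt{A{\left(-154 \right)} - 46277} = \sqrt{\frac{169}{-154} - 46277} = \sqrt{169 \left(- \frac{1}{154}\right) - 46277} = \sqrt{- \frac{169}{154} - 46277} = \sqrt{- \frac{7126827}{154}} = \frac{i \sqrt{1097531358}}{154}$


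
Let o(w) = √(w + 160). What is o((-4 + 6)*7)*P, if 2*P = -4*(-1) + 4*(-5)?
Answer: -8*√174 ≈ -105.53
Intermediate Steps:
P = -8 (P = (-4*(-1) + 4*(-5))/2 = (4 - 20)/2 = (½)*(-16) = -8)
o(w) = √(160 + w)
o((-4 + 6)*7)*P = √(160 + (-4 + 6)*7)*(-8) = √(160 + 2*7)*(-8) = √(160 + 14)*(-8) = √174*(-8) = -8*√174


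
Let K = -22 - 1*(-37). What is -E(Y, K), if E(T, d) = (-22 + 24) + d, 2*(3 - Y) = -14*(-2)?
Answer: -17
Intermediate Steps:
Y = -11 (Y = 3 - (-7)*(-2) = 3 - ½*28 = 3 - 14 = -11)
K = 15 (K = -22 + 37 = 15)
E(T, d) = 2 + d
-E(Y, K) = -(2 + 15) = -1*17 = -17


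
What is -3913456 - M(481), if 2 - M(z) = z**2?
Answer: -3682097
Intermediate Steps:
M(z) = 2 - z**2
-3913456 - M(481) = -3913456 - (2 - 1*481**2) = -3913456 - (2 - 1*231361) = -3913456 - (2 - 231361) = -3913456 - 1*(-231359) = -3913456 + 231359 = -3682097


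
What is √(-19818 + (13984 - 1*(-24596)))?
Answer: √18762 ≈ 136.97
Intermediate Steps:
√(-19818 + (13984 - 1*(-24596))) = √(-19818 + (13984 + 24596)) = √(-19818 + 38580) = √18762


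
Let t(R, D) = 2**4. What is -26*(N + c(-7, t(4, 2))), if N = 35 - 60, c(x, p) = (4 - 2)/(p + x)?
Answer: 5798/9 ≈ 644.22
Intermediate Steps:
t(R, D) = 16
c(x, p) = 2/(p + x)
N = -25
-26*(N + c(-7, t(4, 2))) = -26*(-25 + 2/(16 - 7)) = -26*(-25 + 2/9) = -26*(-223/9) = 5798/9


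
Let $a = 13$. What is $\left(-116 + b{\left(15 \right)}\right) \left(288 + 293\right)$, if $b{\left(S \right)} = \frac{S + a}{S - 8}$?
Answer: $-65072$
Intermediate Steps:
$b{\left(S \right)} = \frac{13 + S}{-8 + S}$ ($b{\left(S \right)} = \frac{S + 13}{S - 8} = \frac{13 + S}{-8 + S}$)
$\left(-116 + b{\left(15 \right)}\right) \left(288 + 293\right) = \left(-116 + \frac{13 + 15}{-8 + 15}\right) \left(288 + 293\right) = \left(-116 + \frac{1}{7} \cdot 28\right) 581 = \left(-116 + 4\right) 581 = \left(-112\right) 581 = -65072$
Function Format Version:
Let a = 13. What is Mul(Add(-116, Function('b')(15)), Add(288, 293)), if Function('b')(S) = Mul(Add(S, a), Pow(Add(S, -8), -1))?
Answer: -65072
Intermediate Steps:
Function('b')(S) = Mul(Pow(Add(-8, S), -1), Add(13, S)) (Function('b')(S) = Mul(Add(S, 13), Pow(Add(S, -8), -1)) = Mul(Add(13, S), Pow(Add(-8, S), -1)) = Mul(Pow(Add(-8, S), -1), Add(13, S)))
Mul(Add(-116, Function('b')(15)), Add(288, 293)) = Mul(Add(-116, Mul(Pow(Add(-8, 15), -1), Add(13, 15))), Add(288, 293)) = Mul(Add(-116, Mul(Pow(7, -1), 28)), 581) = Mul(Add(-116, Mul(Rational(1, 7), 28)), 581) = Mul(Add(-116, 4), 581) = Mul(-112, 581) = -65072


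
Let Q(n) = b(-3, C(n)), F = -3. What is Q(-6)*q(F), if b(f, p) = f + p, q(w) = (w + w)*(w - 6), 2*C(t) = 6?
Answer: 0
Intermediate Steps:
C(t) = 3 (C(t) = (½)*6 = 3)
q(w) = 2*w*(-6 + w) (q(w) = (2*w)*(-6 + w) = 2*w*(-6 + w))
Q(n) = 0 (Q(n) = -3 + 3 = 0)
Q(-6)*q(F) = 0*(2*(-3)*(-6 - 3)) = 0*(2*(-3)*(-9)) = 0*54 = 0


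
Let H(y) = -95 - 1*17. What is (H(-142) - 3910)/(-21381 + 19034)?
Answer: 4022/2347 ≈ 1.7137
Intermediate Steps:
H(y) = -112 (H(y) = -95 - 17 = -112)
(H(-142) - 3910)/(-21381 + 19034) = (-112 - 3910)/(-21381 + 19034) = -4022/(-2347) = -4022*(-1/2347) = 4022/2347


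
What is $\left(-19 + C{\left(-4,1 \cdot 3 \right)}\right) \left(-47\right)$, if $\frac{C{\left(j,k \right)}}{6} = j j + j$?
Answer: $-2491$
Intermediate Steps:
$C{\left(j,k \right)} = 6 j + 6 j^{2}$ ($C{\left(j,k \right)} = 6 \left(j j + j\right) = 6 \left(j^{2} + j\right) = 6 \left(j + j^{2}\right) = 6 j + 6 j^{2}$)
$\left(-19 + C{\left(-4,1 \cdot 3 \right)}\right) \left(-47\right) = \left(-19 + 6 \left(-4\right) \left(1 - 4\right)\right) \left(-47\right) = \left(-19 + 6 \left(-4\right) \left(-3\right)\right) \left(-47\right) = \left(-19 + 72\right) \left(-47\right) = 53 \left(-47\right) = -2491$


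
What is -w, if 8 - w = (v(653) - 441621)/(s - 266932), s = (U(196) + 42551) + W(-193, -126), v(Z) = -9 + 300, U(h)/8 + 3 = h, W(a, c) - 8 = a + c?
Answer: -671927/111574 ≈ -6.0223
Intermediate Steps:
W(a, c) = 8 + a + c (W(a, c) = 8 + (a + c) = 8 + a + c)
U(h) = -24 + 8*h
v(Z) = 291
s = 43784 (s = ((-24 + 8*196) + 42551) + (8 - 193 - 126) = ((-24 + 1568) + 42551) - 311 = (1544 + 42551) - 311 = 44095 - 311 = 43784)
w = 671927/111574 (w = 8 - (291 - 441621)/(43784 - 266932) = 8 - (-441330)/(-223148) = 8 - (-441330)*(-1)/223148 = 8 - 1*220665/111574 = 8 - 220665/111574 = 671927/111574 ≈ 6.0223)
-w = -1*671927/111574 = -671927/111574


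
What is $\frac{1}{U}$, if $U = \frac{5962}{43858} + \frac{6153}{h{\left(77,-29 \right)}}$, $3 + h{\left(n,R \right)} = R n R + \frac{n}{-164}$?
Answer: $\frac{232876747891}{53785343467} \approx 4.3297$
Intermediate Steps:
$h{\left(n,R \right)} = -3 - \frac{n}{164} + n R^{2}$ ($h{\left(n,R \right)} = -3 + \left(R n R + \frac{n}{-164}\right) = -3 + \left(n R^{2} + n \left(- \frac{1}{164}\right)\right) = -3 + \left(n R^{2} - \frac{n}{164}\right) = -3 + \left(- \frac{n}{164} + n R^{2}\right) = -3 - \frac{n}{164} + n R^{2}$)
$U = \frac{53785343467}{232876747891}$ ($U = \frac{5962}{43858} + \frac{6153}{-3 - \frac{77}{164} + 77 \left(-29\right)^{2}} = 5962 \cdot \frac{1}{43858} + \frac{6153}{-3 - \frac{77}{164} + 77 \cdot 841} = \frac{2981}{21929} + \frac{6153}{-3 - \frac{77}{164} + 64757} = \frac{2981}{21929} + \frac{6153}{\frac{10619579}{164}} = \frac{2981}{21929} + 6153 \cdot \frac{164}{10619579} = \frac{2981}{21929} + \frac{1009092}{10619579} = \frac{53785343467}{232876747891} \approx 0.23096$)
$\frac{1}{U} = \frac{1}{\frac{53785343467}{232876747891}} = \frac{232876747891}{53785343467}$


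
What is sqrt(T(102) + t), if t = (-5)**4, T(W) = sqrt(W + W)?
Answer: sqrt(625 + 2*sqrt(51)) ≈ 25.284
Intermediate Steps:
T(W) = sqrt(2)*sqrt(W) (T(W) = sqrt(2*W) = sqrt(2)*sqrt(W))
t = 625
sqrt(T(102) + t) = sqrt(sqrt(2)*sqrt(102) + 625) = sqrt(2*sqrt(51) + 625) = sqrt(625 + 2*sqrt(51))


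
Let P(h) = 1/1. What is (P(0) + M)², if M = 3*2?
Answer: 49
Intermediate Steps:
P(h) = 1
M = 6
(P(0) + M)² = (1 + 6)² = 7² = 49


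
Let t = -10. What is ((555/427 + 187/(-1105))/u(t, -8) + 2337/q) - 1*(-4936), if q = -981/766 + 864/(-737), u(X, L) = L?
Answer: 204126778800457/51247609140 ≈ 3983.1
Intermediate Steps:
q = -1384821/564542 (q = -981*1/766 + 864*(-1/737) = -981/766 - 864/737 = -1384821/564542 ≈ -2.4530)
((555/427 + 187/(-1105))/u(t, -8) + 2337/q) - 1*(-4936) = ((555/427 + 187/(-1105))/(-8) + 2337/(-1384821/564542)) - 1*(-4936) = ((555*(1/427) + 187*(-1/1105))*(-1/8) + 2337*(-564542/1384821)) + 4936 = ((555/427 - 11/65)*(-1/8) - 439778218/461607) + 4936 = ((31378/27755)*(-1/8) - 439778218/461607) + 4936 = (-15689/111020 - 439778218/461607) + 4936 = -48831419914583/51247609140 + 4936 = 204126778800457/51247609140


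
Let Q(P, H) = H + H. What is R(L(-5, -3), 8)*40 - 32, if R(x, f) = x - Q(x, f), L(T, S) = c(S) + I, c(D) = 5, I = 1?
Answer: -432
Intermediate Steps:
Q(P, H) = 2*H
L(T, S) = 6 (L(T, S) = 5 + 1 = 6)
R(x, f) = x - 2*f
R(L(-5, -3), 8)*40 - 32 = (6 - 2*8)*40 - 32 = (6 - 16)*40 - 32 = -10*40 - 32 = -400 - 32 = -432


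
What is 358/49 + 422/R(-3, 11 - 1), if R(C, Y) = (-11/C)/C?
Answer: -182164/539 ≈ -337.97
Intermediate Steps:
R(C, Y) = -11/C²
358/49 + 422/R(-3, 11 - 1) = 358/49 + 422/((-11/(-3)²)) = 358*(1/49) + 422/((-11*⅑)) = 358/49 + 422/(-11/9) = 358/49 + 422*(-9/11) = 358/49 - 3798/11 = -182164/539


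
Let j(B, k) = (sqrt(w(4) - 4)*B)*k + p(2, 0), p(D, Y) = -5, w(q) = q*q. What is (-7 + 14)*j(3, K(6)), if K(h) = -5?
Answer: -35 - 210*sqrt(3) ≈ -398.73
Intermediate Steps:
w(q) = q**2
j(B, k) = -5 + 2*B*k*sqrt(3) (j(B, k) = (sqrt(4**2 - 4)*B)*k - 5 = (sqrt(16 - 4)*B)*k - 5 = (sqrt(12)*B)*k - 5 = ((2*sqrt(3))*B)*k - 5 = (2*B*sqrt(3))*k - 5 = 2*B*k*sqrt(3) - 5 = -5 + 2*B*k*sqrt(3))
(-7 + 14)*j(3, K(6)) = (-7 + 14)*(-5 + 2*3*(-5)*sqrt(3)) = 7*(-5 - 30*sqrt(3)) = -35 - 210*sqrt(3)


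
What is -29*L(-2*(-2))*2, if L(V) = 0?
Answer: 0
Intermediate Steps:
-29*L(-2*(-2))*2 = -29*0*2 = 0*2 = 0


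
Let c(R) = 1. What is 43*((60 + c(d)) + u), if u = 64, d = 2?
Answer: 5375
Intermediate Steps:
43*((60 + c(d)) + u) = 43*((60 + 1) + 64) = 43*(61 + 64) = 43*125 = 5375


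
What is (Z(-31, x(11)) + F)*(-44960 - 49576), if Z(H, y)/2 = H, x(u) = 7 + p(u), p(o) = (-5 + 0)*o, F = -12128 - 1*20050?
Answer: 3047840640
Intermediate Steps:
F = -32178 (F = -12128 - 20050 = -32178)
p(o) = -5*o
x(u) = 7 - 5*u
Z(H, y) = 2*H
(Z(-31, x(11)) + F)*(-44960 - 49576) = (2*(-31) - 32178)*(-44960 - 49576) = (-62 - 32178)*(-94536) = -32240*(-94536) = 3047840640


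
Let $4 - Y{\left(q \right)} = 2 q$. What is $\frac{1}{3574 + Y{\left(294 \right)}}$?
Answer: $\frac{1}{2990} \approx 0.00033445$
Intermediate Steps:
$Y{\left(q \right)} = 4 - 2 q$
$\frac{1}{3574 + Y{\left(294 \right)}} = \frac{1}{3574 + \left(4 - 588\right)} = \frac{1}{3574 - 584} = \frac{1}{2990}$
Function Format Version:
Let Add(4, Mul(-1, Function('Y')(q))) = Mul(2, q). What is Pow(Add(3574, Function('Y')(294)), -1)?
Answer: Rational(1, 2990) ≈ 0.00033445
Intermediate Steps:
Function('Y')(q) = Add(4, Mul(-2, q)) (Function('Y')(q) = Add(4, Mul(-1, Mul(2, q))) = Add(4, Mul(-2, q)))
Pow(Add(3574, Function('Y')(294)), -1) = Pow(Add(3574, Add(4, Mul(-2, 294))), -1) = Pow(Add(3574, Add(4, -588)), -1) = Pow(Add(3574, -584), -1) = Pow(2990, -1) = Rational(1, 2990)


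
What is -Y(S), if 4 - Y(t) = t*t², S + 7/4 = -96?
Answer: -59776727/64 ≈ -9.3401e+5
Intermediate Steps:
S = -391/4 (S = -7/4 - 96 = -391/4 ≈ -97.750)
Y(t) = 4 - t³ (Y(t) = 4 - t*t² = 4 - t³)
-Y(S) = -(4 - (-391/4)³) = -(4 - 1*(-59776471/64)) = -(4 + 59776471/64) = -1*59776727/64 = -59776727/64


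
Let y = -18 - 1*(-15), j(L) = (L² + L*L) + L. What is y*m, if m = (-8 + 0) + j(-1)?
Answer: 21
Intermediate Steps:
j(L) = L + 2*L² (j(L) = (L² + L²) + L = 2*L² + L = L + 2*L²)
m = -7 (m = (-8 + 0) - (1 + 2*(-1)) = -8 - (1 - 2) = -8 - 1*(-1) = -8 + 1 = -7)
y = -3 (y = -18 + 15 = -3)
y*m = -3*(-7) = 21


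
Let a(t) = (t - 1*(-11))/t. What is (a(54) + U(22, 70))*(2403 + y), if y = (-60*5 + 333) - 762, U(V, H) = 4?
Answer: 8711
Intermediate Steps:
y = -729 (y = (-300 + 333) - 762 = 33 - 762 = -729)
a(t) = (11 + t)/t (a(t) = (t + 11)/t = (11 + t)/t)
(a(54) + U(22, 70))*(2403 + y) = ((11 + 54)/54 + 4)*(2403 - 729) = ((1/54)*65 + 4)*1674 = (65/54 + 4)*1674 = (281/54)*1674 = 8711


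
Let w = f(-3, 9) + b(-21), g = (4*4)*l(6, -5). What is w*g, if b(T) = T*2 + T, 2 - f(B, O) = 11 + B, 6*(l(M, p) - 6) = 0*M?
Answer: -6624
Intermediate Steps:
l(M, p) = 6 (l(M, p) = 6 + (0*M)/6 = 6 + (⅙)*0 = 6 + 0 = 6)
f(B, O) = -9 - B (f(B, O) = 2 - (11 + B) = 2 + (-11 - B) = -9 - B)
b(T) = 3*T (b(T) = 2*T + T = 3*T)
g = 96 (g = (4*4)*6 = 16*6 = 96)
w = -69 (w = (-9 - 1*(-3)) + 3*(-21) = (-9 + 3) - 63 = -6 - 63 = -69)
w*g = -69*96 = -6624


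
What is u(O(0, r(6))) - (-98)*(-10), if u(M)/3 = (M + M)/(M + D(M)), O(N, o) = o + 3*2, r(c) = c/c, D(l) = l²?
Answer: -3917/4 ≈ -979.25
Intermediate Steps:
r(c) = 1
O(N, o) = 6 + o (O(N, o) = o + 6 = 6 + o)
u(M) = 6*M/(M + M²) (u(M) = 3*((M + M)/(M + M²)) = 3*((2*M)/(M + M²)) = 3*(2*M/(M + M²)) = 6*M/(M + M²))
u(O(0, r(6))) - (-98)*(-10) = 6/(1 + (6 + 1)) - (-98)*(-10) = 6/(1 + 7) - 1*980 = 6/8 - 980 = 6*(⅛) - 980 = ¾ - 980 = -3917/4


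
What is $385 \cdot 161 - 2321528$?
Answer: $-2259543$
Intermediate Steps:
$385 \cdot 161 - 2321528 = 61985 - 2321528 = -2259543$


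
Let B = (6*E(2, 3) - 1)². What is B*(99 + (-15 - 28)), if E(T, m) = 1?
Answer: 1400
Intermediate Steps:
B = 25 (B = (6*1 - 1)² = (6 - 1)² = 5² = 25)
B*(99 + (-15 - 28)) = 25*(99 + (-15 - 28)) = 25*(99 - 43) = 25*56 = 1400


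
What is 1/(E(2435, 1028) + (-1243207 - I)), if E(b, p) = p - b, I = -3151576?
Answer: 1/1906962 ≈ 5.2439e-7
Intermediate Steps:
1/(E(2435, 1028) + (-1243207 - I)) = 1/((1028 - 1*2435) + (-1243207 - 1*(-3151576))) = 1/((1028 - 2435) + (-1243207 + 3151576)) = 1/(-1407 + 1908369) = 1/1906962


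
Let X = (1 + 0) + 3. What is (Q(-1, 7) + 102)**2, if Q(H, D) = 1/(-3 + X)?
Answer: 10609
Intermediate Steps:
X = 4 (X = 1 + 3 = 4)
Q(H, D) = 1 (Q(H, D) = 1/(-3 + 4) = 1/1 = 1)
(Q(-1, 7) + 102)**2 = (1 + 102)**2 = 103**2 = 10609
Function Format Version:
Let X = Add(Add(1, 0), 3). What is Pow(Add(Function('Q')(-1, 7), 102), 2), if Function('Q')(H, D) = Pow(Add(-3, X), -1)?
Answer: 10609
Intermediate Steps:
X = 4 (X = Add(1, 3) = 4)
Function('Q')(H, D) = 1 (Function('Q')(H, D) = Pow(Add(-3, 4), -1) = Pow(1, -1) = 1)
Pow(Add(Function('Q')(-1, 7), 102), 2) = Pow(Add(1, 102), 2) = Pow(103, 2) = 10609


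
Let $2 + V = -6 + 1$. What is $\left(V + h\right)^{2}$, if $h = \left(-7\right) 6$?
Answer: $2401$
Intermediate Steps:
$V = -7$ ($V = -2 + \left(-6 + 1\right) = -2 - 5 = -7$)
$h = -42$
$\left(V + h\right)^{2} = \left(-7 - 42\right)^{2} = \left(-49\right)^{2} = 2401$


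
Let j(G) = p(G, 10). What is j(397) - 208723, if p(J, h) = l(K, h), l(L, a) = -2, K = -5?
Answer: -208725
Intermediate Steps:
p(J, h) = -2
j(G) = -2
j(397) - 208723 = -2 - 208723 = -208725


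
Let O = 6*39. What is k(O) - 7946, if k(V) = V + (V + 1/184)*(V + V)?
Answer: 4682917/46 ≈ 1.0180e+5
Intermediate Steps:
O = 234
k(V) = V + 2*V*(1/184 + V) (k(V) = V + (V + 1/184)*(2*V) = V + (1/184 + V)*(2*V) = V + 2*V*(1/184 + V))
k(O) - 7946 = (1/92)*234*(93 + 184*234) - 7946 = (1/92)*234*(93 + 43056) - 7946 = (1/92)*234*43149 - 7946 = 5048433/46 - 7946 = 4682917/46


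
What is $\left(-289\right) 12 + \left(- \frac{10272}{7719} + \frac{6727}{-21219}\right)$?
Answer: $- \frac{189430579343}{54596487} \approx -3469.6$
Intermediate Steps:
$\left(-289\right) 12 + \left(- \frac{10272}{7719} + \frac{6727}{-21219}\right) = -3468 + \left(\left(-10272\right) \frac{1}{7719} + 6727 \left(- \frac{1}{21219}\right)\right) = -3468 - \frac{89962427}{54596487} = - \frac{189430579343}{54596487}$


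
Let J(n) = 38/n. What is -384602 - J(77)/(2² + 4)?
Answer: -118457435/308 ≈ -3.8460e+5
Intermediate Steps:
-384602 - J(77)/(2² + 4) = -384602 - 38/77/(2² + 4) = -384602 - 38*(1/77)/(4 + 4) = -384602 - 38/(77*8) = -384602 - 1*19/308 = -384602 - 19/308 = -118457435/308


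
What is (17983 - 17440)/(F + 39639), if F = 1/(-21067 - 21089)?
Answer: 22890708/1671021683 ≈ 0.013699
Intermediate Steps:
F = -1/42156 (F = 1/(-42156) = -1/42156 ≈ -2.3721e-5)
(17983 - 17440)/(F + 39639) = (17983 - 17440)/(-1/42156 + 39639) = 543/(1671021683/42156) = 543*(42156/1671021683) = 22890708/1671021683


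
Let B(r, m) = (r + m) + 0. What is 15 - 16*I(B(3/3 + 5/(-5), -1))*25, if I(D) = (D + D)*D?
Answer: -785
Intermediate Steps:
B(r, m) = m + r (B(r, m) = (m + r) + 0 = m + r)
I(D) = 2*D² (I(D) = (2*D)*D = 2*D²)
15 - 16*I(B(3/3 + 5/(-5), -1))*25 = 15 - 32*(-1 + (3/3 + 5/(-5)))²*25 = 15 - 32*(-1 + (3*(⅓) + 5*(-⅕)))²*25 = 15 - 32*(-1 + (1 - 1))²*25 = 15 - 32*(-1 + 0)²*25 = 15 - 32*(-1)²*25 = 15 - 32*25 = 15 - 800 = -785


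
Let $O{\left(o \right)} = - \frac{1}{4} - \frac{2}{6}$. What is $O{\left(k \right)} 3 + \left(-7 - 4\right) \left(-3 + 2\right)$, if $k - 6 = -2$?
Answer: $\frac{37}{4} \approx 9.25$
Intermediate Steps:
$k = 4$ ($k = 6 - 2 = 4$)
$O{\left(o \right)} = - \frac{7}{12}$ ($O{\left(o \right)} = \left(-1\right) \frac{1}{4} - \frac{1}{3} = - \frac{1}{4} - \frac{1}{3} = - \frac{7}{12}$)
$O{\left(k \right)} 3 + \left(-7 - 4\right) \left(-3 + 2\right) = \left(- \frac{7}{12}\right) 3 + \left(-7 - 4\right) \left(-3 + 2\right) = - \frac{7}{4} - -11 = - \frac{7}{4} + 11 = \frac{37}{4}$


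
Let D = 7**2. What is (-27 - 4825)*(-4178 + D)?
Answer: 20033908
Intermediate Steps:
D = 49
(-27 - 4825)*(-4178 + D) = (-27 - 4825)*(-4178 + 49) = -4852*(-4129) = 20033908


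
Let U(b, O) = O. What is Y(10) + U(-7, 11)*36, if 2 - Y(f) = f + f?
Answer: 378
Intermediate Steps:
Y(f) = 2 - 2*f (Y(f) = 2 - (f + f) = 2 - 2*f)
Y(10) + U(-7, 11)*36 = (2 - 2*10) + 11*36 = (2 - 20) + 396 = -18 + 396 = 378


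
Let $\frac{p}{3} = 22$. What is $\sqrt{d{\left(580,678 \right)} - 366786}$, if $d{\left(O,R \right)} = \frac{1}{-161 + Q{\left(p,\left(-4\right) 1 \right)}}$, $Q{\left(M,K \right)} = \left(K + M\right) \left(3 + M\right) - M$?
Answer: $\frac{i \sqrt{6019178694335}}{4051} \approx 605.63 i$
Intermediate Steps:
$p = 66$ ($p = 3 \cdot 22 = 66$)
$Q{\left(M,K \right)} = - M + \left(3 + M\right) \left(K + M\right)$ ($Q{\left(M,K \right)} = \left(3 + M\right) \left(K + M\right) - M = - M + \left(3 + M\right) \left(K + M\right)$)
$d{\left(O,R \right)} = \frac{1}{4051}$ ($d{\left(O,R \right)} = \frac{1}{-161 + \left(66^{2} + 2 \cdot 66 + 3 \left(\left(-4\right) 1\right) + \left(-4\right) 1 \cdot 66\right)} = \frac{1}{-161 + \left(4356 + 132 + 3 \left(-4\right) - 264\right)} = \frac{1}{-161 + \left(4356 + 132 - 12 - 264\right)} = \frac{1}{-161 + 4212} = \frac{1}{4051}$)
$\sqrt{d{\left(580,678 \right)} - 366786} = \sqrt{\frac{1}{4051} - 366786} = \sqrt{- \frac{1485850085}{4051}} = \frac{i \sqrt{6019178694335}}{4051}$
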